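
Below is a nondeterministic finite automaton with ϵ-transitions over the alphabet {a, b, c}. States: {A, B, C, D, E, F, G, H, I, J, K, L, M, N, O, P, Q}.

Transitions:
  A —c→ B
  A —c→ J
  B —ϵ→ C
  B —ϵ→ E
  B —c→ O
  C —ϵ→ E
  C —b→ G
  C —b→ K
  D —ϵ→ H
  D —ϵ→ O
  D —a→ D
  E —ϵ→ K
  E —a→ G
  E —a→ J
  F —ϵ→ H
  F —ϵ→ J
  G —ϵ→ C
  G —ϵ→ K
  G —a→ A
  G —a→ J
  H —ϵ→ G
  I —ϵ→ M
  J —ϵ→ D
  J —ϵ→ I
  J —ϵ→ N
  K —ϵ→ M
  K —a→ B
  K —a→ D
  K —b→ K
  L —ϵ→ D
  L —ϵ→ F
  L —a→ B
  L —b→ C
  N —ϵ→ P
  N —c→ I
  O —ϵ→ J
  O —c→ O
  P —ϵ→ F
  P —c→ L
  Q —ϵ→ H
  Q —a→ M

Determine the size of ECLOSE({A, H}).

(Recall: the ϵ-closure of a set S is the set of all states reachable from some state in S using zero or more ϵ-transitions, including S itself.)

Start with {A, H}.
From H via ϵ: add G.
From G via ϵ: add C, K.
From C via ϵ: add E.
From K via ϵ: add M.
ϵ-closure = {A, C, E, G, H, K, M}, which has 7 states.

7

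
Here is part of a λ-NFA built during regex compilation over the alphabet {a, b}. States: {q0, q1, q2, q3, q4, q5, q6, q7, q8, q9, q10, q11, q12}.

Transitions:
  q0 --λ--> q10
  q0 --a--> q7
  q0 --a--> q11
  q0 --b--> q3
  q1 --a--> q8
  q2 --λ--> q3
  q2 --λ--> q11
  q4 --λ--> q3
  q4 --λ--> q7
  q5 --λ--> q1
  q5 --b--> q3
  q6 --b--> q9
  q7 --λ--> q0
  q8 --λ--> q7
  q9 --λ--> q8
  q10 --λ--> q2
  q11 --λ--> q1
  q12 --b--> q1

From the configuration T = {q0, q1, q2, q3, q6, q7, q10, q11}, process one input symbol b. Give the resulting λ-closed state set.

q0 on b → {q3}.
q6 on b → {q9}.
No b-transition from q1, q2, q3, q7, q10, q11.
Union after reading b: {q3, q9}.
Now take the λ-closure:
From q9 via λ: add q8.
From q8 via λ: add q7.
From q7 via λ: add q0.
From q0 via λ: add q10.
From q10 via λ: add q2.
From q2 via λ: add q11.
From q11 via λ: add q1.
No new states can be added; the closed set is {q0, q1, q2, q3, q7, q8, q9, q10, q11}.

{q0, q1, q2, q3, q7, q8, q9, q10, q11}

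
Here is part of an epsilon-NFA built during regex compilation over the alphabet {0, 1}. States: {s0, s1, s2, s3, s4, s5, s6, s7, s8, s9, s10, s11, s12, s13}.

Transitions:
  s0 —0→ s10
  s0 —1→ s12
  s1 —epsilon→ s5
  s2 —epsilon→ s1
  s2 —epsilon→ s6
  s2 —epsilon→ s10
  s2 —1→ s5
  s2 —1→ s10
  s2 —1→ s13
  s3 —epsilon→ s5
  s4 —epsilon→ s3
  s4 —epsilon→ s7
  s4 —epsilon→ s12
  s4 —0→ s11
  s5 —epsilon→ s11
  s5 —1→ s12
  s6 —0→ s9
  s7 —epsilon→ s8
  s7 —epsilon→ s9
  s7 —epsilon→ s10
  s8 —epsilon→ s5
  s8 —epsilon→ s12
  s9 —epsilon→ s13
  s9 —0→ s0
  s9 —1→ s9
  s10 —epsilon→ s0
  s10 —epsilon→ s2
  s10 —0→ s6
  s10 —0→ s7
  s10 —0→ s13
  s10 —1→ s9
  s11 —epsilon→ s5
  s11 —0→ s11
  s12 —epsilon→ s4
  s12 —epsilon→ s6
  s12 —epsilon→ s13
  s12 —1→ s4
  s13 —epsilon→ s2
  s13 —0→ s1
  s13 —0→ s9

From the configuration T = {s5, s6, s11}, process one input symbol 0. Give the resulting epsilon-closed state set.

{s0, s1, s2, s5, s6, s9, s10, s11, s13}

s6 on 0 → {s9}.
s11 on 0 → {s11}.
No 0-transition from s5.
Union after reading 0: {s9, s11}.
Now take the epsilon-closure:
From s9 via epsilon: add s13.
From s11 via epsilon: add s5.
From s13 via epsilon: add s2.
From s2 via epsilon: add s1, s6, s10.
From s10 via epsilon: add s0.
No new states can be added; the closed set is {s0, s1, s2, s5, s6, s9, s10, s11, s13}.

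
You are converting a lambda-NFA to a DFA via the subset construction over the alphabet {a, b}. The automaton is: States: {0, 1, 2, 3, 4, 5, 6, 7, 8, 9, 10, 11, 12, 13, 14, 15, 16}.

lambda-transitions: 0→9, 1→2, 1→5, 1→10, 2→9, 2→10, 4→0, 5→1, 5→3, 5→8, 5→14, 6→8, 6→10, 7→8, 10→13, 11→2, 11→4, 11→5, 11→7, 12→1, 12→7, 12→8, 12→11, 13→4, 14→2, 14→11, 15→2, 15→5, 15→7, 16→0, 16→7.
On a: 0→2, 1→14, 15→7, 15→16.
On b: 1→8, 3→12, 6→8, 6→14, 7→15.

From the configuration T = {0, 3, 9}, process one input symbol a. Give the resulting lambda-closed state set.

0 on a → {2}.
No a-transition from 3, 9.
Union after reading a: {2}.
Now take the lambda-closure:
From 2 via lambda: add 9, 10.
From 10 via lambda: add 13.
From 13 via lambda: add 4.
From 4 via lambda: add 0.
No new states can be added; the closed set is {0, 2, 4, 9, 10, 13}.

{0, 2, 4, 9, 10, 13}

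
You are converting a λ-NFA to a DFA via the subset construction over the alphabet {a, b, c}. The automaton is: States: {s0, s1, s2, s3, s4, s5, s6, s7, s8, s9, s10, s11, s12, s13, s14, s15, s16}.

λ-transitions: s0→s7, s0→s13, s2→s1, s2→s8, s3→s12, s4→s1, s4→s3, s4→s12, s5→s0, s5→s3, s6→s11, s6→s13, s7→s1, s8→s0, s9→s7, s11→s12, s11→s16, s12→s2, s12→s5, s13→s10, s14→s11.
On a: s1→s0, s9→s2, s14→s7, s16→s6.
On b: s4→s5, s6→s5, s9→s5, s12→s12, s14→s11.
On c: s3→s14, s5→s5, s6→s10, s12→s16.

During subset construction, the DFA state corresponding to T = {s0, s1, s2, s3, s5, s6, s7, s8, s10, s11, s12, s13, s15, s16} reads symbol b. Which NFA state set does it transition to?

s6 on b → {s5}.
s12 on b → {s12}.
No b-transition from s0, s1, s2, s3, s5, s7, s8, s10, s11, s13, s15, s16.
Union after reading b: {s5, s12}.
Now take the λ-closure:
From s5 via λ: add s0, s3.
From s12 via λ: add s2.
From s0 via λ: add s7, s13.
From s2 via λ: add s1, s8.
From s13 via λ: add s10.
No new states can be added; the closed set is {s0, s1, s2, s3, s5, s7, s8, s10, s12, s13}.

{s0, s1, s2, s3, s5, s7, s8, s10, s12, s13}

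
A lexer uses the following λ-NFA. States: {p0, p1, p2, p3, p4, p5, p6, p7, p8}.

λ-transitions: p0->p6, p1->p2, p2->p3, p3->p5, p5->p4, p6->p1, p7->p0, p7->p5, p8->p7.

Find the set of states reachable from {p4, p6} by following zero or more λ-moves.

Start with {p4, p6}.
From p6 via λ: add p1.
From p1 via λ: add p2.
From p2 via λ: add p3.
From p3 via λ: add p5.
No new states can be added; the closed set is {p1, p2, p3, p4, p5, p6}.

{p1, p2, p3, p4, p5, p6}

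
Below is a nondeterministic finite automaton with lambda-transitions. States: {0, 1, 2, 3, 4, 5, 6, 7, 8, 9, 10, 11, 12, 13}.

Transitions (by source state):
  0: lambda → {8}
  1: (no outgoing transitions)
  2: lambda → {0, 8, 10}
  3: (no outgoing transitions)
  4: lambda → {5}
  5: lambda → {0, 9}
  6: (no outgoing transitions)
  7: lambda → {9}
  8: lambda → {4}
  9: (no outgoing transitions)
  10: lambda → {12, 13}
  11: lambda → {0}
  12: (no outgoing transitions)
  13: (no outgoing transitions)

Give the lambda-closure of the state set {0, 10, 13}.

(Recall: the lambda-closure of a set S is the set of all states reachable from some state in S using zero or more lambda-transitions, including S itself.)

Start with {0, 10, 13}.
From 0 via lambda: add 8.
From 10 via lambda: add 12.
From 8 via lambda: add 4.
From 4 via lambda: add 5.
From 5 via lambda: add 9.
No new states can be added; the closed set is {0, 4, 5, 8, 9, 10, 12, 13}.

{0, 4, 5, 8, 9, 10, 12, 13}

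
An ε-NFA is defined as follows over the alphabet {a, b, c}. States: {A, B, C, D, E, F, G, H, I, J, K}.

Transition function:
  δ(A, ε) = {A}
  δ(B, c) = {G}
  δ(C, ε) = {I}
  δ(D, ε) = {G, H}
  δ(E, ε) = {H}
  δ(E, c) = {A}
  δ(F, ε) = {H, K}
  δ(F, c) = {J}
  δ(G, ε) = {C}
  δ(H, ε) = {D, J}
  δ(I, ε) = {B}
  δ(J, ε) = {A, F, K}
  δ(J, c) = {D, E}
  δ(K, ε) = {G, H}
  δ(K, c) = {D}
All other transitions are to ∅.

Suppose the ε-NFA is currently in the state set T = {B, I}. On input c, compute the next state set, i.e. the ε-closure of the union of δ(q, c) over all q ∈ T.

{B, C, G, I}

B on c → {G}.
No c-transition from I.
Union after reading c: {G}.
Now take the ε-closure:
From G via ε: add C.
From C via ε: add I.
From I via ε: add B.
No new states can be added; the closed set is {B, C, G, I}.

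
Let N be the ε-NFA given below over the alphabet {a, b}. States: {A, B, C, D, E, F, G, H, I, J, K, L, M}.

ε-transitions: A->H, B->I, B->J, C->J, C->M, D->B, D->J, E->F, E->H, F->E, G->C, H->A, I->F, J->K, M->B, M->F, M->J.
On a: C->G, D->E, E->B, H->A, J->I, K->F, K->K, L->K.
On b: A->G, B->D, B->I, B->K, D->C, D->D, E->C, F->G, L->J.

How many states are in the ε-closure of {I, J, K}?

7

Start with {I, J, K}.
From I via ε: add F.
From F via ε: add E.
From E via ε: add H.
From H via ε: add A.
ε-closure = {A, E, F, H, I, J, K}, which has 7 states.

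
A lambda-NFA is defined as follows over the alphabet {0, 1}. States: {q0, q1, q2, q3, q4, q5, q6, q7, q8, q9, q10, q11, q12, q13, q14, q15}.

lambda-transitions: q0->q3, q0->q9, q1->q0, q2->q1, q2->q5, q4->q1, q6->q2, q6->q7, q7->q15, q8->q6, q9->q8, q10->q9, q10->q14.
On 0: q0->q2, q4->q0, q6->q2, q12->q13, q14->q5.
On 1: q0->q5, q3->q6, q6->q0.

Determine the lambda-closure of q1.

Start with {q1}.
From q1 via lambda: add q0.
From q0 via lambda: add q3, q9.
From q9 via lambda: add q8.
From q8 via lambda: add q6.
From q6 via lambda: add q2, q7.
From q2 via lambda: add q5.
From q7 via lambda: add q15.
No new states can be added; the closed set is {q0, q1, q2, q3, q5, q6, q7, q8, q9, q15}.

{q0, q1, q2, q3, q5, q6, q7, q8, q9, q15}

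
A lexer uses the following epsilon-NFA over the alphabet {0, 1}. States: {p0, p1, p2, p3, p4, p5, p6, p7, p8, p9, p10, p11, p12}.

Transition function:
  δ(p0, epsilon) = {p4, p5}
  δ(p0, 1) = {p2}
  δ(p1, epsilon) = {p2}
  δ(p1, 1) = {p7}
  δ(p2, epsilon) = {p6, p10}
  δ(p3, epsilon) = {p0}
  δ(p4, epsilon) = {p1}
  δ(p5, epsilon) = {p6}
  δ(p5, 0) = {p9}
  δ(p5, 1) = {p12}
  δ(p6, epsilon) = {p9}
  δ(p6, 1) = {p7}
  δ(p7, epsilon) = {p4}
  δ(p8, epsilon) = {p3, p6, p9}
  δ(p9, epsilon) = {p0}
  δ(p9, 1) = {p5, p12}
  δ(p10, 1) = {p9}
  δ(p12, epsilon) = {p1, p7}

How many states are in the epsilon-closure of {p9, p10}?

8

Start with {p9, p10}.
From p9 via epsilon: add p0.
From p0 via epsilon: add p4, p5.
From p4 via epsilon: add p1.
From p5 via epsilon: add p6.
From p1 via epsilon: add p2.
epsilon-closure = {p0, p1, p2, p4, p5, p6, p9, p10}, which has 8 states.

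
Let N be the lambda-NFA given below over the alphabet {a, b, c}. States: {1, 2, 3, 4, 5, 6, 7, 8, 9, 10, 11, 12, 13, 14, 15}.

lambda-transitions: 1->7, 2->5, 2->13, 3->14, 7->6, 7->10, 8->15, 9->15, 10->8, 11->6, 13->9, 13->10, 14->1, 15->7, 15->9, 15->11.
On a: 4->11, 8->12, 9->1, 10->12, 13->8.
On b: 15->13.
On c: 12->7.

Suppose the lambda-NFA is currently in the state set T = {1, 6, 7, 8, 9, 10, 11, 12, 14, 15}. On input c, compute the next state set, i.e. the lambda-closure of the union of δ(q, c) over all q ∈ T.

12 on c → {7}.
No c-transition from 1, 6, 7, 8, 9, 10, 11, 14, 15.
Union after reading c: {7}.
Now take the lambda-closure:
From 7 via lambda: add 6, 10.
From 10 via lambda: add 8.
From 8 via lambda: add 15.
From 15 via lambda: add 9, 11.
No new states can be added; the closed set is {6, 7, 8, 9, 10, 11, 15}.

{6, 7, 8, 9, 10, 11, 15}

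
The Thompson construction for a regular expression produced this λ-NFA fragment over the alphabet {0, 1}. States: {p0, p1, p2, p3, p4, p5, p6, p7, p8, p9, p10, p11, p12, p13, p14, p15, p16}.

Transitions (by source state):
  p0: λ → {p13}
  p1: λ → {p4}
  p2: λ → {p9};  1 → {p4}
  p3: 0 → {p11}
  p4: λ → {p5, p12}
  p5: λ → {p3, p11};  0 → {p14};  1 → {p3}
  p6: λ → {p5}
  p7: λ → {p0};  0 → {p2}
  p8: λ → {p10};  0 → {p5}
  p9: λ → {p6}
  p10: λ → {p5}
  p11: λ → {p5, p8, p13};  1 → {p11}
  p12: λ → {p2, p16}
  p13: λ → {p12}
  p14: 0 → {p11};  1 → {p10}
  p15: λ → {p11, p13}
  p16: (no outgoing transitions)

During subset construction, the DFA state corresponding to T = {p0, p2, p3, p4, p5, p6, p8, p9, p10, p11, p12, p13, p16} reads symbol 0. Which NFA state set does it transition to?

{p2, p3, p5, p6, p8, p9, p10, p11, p12, p13, p14, p16}

p3 on 0 → {p11}.
p5 on 0 → {p14}.
p8 on 0 → {p5}.
No 0-transition from p0, p2, p4, p6, p9, p10, p11, p12, p13, p16.
Union after reading 0: {p5, p11, p14}.
Now take the λ-closure:
From p5 via λ: add p3.
From p11 via λ: add p8, p13.
From p8 via λ: add p10.
From p13 via λ: add p12.
From p12 via λ: add p2, p16.
From p2 via λ: add p9.
From p9 via λ: add p6.
No new states can be added; the closed set is {p2, p3, p5, p6, p8, p9, p10, p11, p12, p13, p14, p16}.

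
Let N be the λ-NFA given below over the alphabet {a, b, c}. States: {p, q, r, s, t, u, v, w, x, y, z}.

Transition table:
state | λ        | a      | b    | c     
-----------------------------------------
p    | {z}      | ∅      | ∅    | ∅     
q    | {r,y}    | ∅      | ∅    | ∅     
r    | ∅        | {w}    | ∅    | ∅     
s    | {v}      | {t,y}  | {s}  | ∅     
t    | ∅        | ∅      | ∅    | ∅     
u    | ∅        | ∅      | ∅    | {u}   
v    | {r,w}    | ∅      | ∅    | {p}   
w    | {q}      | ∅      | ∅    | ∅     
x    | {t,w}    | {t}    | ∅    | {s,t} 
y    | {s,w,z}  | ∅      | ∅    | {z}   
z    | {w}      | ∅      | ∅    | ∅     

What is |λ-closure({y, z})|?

7

Start with {y, z}.
From y via λ: add s, w.
From s via λ: add v.
From w via λ: add q.
From q via λ: add r.
λ-closure = {q, r, s, v, w, y, z}, which has 7 states.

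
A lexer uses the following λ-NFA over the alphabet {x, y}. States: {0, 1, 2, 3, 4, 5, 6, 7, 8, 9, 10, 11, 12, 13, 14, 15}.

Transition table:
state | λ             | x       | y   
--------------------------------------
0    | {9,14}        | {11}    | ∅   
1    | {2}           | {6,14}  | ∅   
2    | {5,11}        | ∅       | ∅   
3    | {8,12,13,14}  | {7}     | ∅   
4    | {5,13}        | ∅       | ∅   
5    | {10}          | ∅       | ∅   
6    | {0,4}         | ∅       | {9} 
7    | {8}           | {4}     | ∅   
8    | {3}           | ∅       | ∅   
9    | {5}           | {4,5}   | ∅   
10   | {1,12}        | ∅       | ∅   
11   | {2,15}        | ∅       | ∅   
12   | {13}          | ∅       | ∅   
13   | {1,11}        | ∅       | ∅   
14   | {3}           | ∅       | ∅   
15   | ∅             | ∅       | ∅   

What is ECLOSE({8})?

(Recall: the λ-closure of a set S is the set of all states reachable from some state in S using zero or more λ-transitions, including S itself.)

Start with {8}.
From 8 via λ: add 3.
From 3 via λ: add 12, 13, 14.
From 13 via λ: add 1, 11.
From 1 via λ: add 2.
From 11 via λ: add 15.
From 2 via λ: add 5.
From 5 via λ: add 10.
No new states can be added; the closed set is {1, 2, 3, 5, 8, 10, 11, 12, 13, 14, 15}.

{1, 2, 3, 5, 8, 10, 11, 12, 13, 14, 15}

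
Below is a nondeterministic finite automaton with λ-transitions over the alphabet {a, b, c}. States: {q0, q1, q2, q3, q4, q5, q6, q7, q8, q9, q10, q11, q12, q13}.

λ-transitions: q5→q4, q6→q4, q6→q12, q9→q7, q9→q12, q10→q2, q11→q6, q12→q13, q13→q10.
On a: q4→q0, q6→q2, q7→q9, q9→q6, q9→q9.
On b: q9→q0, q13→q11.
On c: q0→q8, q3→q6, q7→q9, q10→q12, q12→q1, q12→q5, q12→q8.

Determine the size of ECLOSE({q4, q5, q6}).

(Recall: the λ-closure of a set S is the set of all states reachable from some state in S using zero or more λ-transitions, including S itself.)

Start with {q4, q5, q6}.
From q6 via λ: add q12.
From q12 via λ: add q13.
From q13 via λ: add q10.
From q10 via λ: add q2.
λ-closure = {q2, q4, q5, q6, q10, q12, q13}, which has 7 states.

7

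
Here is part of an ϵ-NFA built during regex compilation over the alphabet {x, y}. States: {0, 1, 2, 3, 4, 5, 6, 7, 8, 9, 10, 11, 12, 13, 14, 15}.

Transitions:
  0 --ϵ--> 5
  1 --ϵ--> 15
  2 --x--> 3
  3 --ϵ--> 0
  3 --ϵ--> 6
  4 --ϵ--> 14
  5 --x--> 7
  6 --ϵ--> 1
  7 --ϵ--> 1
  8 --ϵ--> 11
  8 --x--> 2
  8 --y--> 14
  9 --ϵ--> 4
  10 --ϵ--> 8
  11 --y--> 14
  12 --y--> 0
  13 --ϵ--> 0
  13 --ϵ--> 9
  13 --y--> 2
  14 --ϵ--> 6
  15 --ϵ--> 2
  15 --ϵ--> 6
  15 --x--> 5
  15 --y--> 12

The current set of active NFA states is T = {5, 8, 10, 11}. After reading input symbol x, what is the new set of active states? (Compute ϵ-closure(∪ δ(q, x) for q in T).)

{1, 2, 6, 7, 15}

5 on x → {7}.
8 on x → {2}.
No x-transition from 10, 11.
Union after reading x: {2, 7}.
Now take the ϵ-closure:
From 7 via ϵ: add 1.
From 1 via ϵ: add 15.
From 15 via ϵ: add 6.
No new states can be added; the closed set is {1, 2, 6, 7, 15}.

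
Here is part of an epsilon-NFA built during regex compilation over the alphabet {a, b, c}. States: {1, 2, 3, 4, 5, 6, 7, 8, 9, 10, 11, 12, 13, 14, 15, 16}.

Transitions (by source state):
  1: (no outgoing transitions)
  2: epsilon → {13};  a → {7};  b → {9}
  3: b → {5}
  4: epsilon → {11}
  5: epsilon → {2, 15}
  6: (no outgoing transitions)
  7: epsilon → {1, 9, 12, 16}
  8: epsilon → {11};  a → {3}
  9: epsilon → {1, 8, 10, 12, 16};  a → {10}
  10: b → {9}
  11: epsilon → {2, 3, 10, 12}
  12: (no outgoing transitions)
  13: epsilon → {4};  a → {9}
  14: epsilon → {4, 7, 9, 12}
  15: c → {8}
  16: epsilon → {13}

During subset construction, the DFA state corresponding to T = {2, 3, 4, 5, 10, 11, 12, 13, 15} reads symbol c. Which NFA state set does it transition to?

15 on c → {8}.
No c-transition from 2, 3, 4, 5, 10, 11, 12, 13.
Union after reading c: {8}.
Now take the epsilon-closure:
From 8 via epsilon: add 11.
From 11 via epsilon: add 2, 3, 10, 12.
From 2 via epsilon: add 13.
From 13 via epsilon: add 4.
No new states can be added; the closed set is {2, 3, 4, 8, 10, 11, 12, 13}.

{2, 3, 4, 8, 10, 11, 12, 13}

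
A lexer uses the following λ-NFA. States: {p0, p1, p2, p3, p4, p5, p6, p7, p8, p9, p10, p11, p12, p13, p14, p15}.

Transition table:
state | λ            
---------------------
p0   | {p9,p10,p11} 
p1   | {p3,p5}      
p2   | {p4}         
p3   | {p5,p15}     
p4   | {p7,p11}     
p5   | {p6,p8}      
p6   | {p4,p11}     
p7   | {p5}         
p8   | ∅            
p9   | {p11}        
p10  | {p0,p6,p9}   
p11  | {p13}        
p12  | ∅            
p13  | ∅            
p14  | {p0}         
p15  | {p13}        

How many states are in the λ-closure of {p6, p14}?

Start with {p6, p14}.
From p6 via λ: add p4, p11.
From p14 via λ: add p0.
From p0 via λ: add p9, p10.
From p4 via λ: add p7.
From p11 via λ: add p13.
From p7 via λ: add p5.
From p5 via λ: add p8.
λ-closure = {p0, p4, p5, p6, p7, p8, p9, p10, p11, p13, p14}, which has 11 states.

11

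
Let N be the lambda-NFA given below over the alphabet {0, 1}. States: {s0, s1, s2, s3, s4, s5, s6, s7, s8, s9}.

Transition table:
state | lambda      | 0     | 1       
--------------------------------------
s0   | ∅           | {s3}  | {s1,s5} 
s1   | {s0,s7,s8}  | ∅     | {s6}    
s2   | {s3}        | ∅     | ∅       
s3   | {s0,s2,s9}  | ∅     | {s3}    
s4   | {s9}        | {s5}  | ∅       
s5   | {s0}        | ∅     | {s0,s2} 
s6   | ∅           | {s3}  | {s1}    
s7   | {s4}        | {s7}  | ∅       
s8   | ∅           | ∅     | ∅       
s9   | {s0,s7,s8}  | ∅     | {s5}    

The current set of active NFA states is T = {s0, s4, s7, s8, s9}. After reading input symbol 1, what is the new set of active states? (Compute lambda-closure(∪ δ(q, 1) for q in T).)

s0 on 1 → {s1, s5}.
s9 on 1 → {s5}.
No 1-transition from s4, s7, s8.
Union after reading 1: {s1, s5}.
Now take the lambda-closure:
From s1 via lambda: add s0, s7, s8.
From s7 via lambda: add s4.
From s4 via lambda: add s9.
No new states can be added; the closed set is {s0, s1, s4, s5, s7, s8, s9}.

{s0, s1, s4, s5, s7, s8, s9}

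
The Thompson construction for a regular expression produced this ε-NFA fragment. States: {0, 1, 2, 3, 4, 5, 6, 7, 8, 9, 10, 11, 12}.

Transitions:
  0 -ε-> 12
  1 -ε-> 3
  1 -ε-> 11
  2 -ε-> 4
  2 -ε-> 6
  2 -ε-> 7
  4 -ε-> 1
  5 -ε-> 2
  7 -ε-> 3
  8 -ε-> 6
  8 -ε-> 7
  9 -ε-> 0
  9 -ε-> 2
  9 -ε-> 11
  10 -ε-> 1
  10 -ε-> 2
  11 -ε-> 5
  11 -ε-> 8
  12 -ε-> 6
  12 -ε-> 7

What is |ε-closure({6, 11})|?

Start with {6, 11}.
From 11 via ε: add 5, 8.
From 5 via ε: add 2.
From 8 via ε: add 7.
From 2 via ε: add 4.
From 7 via ε: add 3.
From 4 via ε: add 1.
ε-closure = {1, 2, 3, 4, 5, 6, 7, 8, 11}, which has 9 states.

9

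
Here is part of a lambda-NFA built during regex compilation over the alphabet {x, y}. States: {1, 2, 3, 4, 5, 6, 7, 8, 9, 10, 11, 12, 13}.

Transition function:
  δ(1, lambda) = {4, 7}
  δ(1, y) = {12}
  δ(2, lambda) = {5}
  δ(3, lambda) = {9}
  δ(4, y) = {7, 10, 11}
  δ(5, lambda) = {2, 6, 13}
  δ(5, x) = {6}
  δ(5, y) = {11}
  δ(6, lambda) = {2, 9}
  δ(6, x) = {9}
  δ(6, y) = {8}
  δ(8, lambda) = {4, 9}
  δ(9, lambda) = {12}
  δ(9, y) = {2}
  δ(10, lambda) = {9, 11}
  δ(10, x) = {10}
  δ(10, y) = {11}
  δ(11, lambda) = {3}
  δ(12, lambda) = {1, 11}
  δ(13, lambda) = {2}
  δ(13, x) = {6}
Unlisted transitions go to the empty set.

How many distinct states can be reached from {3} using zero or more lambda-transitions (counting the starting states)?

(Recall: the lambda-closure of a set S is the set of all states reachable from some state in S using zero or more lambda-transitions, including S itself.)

Start with {3}.
From 3 via lambda: add 9.
From 9 via lambda: add 12.
From 12 via lambda: add 1, 11.
From 1 via lambda: add 4, 7.
lambda-closure = {1, 3, 4, 7, 9, 11, 12}, which has 7 states.

7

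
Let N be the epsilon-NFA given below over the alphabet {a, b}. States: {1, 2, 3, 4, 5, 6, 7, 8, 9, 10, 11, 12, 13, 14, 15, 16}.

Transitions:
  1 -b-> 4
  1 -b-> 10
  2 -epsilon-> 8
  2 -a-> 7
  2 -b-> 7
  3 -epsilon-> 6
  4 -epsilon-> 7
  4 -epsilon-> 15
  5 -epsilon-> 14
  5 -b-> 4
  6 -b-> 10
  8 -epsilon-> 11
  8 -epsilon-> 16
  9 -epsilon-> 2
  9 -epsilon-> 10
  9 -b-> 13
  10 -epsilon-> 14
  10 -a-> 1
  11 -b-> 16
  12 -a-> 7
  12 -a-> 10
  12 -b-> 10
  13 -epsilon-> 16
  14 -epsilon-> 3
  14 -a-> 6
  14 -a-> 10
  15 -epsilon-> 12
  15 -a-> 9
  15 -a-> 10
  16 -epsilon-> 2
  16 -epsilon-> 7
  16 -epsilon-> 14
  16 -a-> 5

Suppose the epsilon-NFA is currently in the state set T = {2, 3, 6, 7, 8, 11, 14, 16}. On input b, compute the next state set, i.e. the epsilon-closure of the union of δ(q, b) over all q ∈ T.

2 on b → {7}.
6 on b → {10}.
11 on b → {16}.
No b-transition from 3, 7, 8, 14, 16.
Union after reading b: {7, 10, 16}.
Now take the epsilon-closure:
From 10 via epsilon: add 14.
From 16 via epsilon: add 2.
From 2 via epsilon: add 8.
From 14 via epsilon: add 3.
From 3 via epsilon: add 6.
From 8 via epsilon: add 11.
No new states can be added; the closed set is {2, 3, 6, 7, 8, 10, 11, 14, 16}.

{2, 3, 6, 7, 8, 10, 11, 14, 16}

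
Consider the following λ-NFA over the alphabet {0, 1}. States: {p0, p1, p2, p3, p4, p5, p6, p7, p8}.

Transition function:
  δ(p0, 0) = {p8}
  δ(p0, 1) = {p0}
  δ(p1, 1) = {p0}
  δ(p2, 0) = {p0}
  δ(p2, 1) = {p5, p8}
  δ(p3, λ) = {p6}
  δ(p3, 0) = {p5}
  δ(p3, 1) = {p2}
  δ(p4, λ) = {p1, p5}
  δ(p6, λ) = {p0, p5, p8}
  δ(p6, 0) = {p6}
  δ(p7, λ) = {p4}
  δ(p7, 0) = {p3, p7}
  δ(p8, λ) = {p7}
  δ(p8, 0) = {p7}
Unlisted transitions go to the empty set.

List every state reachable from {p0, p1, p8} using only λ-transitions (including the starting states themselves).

Start with {p0, p1, p8}.
From p8 via λ: add p7.
From p7 via λ: add p4.
From p4 via λ: add p5.
No new states can be added; the closed set is {p0, p1, p4, p5, p7, p8}.

{p0, p1, p4, p5, p7, p8}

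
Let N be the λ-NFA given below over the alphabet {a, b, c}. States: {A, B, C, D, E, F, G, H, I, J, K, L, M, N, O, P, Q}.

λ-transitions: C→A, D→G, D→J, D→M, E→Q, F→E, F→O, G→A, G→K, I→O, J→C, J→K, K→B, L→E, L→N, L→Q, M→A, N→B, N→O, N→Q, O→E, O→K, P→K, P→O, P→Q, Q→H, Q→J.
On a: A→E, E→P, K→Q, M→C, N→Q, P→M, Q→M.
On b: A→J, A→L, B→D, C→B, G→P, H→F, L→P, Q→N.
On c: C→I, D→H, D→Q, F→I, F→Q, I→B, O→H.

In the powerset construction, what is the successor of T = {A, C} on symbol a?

A on a → {E}.
No a-transition from C.
Union after reading a: {E}.
Now take the λ-closure:
From E via λ: add Q.
From Q via λ: add H, J.
From J via λ: add C, K.
From C via λ: add A.
From K via λ: add B.
No new states can be added; the closed set is {A, B, C, E, H, J, K, Q}.

{A, B, C, E, H, J, K, Q}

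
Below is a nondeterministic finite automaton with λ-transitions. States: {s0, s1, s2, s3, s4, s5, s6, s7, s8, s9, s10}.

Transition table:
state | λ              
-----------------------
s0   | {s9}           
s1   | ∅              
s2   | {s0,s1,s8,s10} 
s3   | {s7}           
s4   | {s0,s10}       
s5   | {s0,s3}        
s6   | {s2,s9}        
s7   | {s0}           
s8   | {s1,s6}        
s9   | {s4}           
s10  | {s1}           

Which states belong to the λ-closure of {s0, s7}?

Start with {s0, s7}.
From s0 via λ: add s9.
From s9 via λ: add s4.
From s4 via λ: add s10.
From s10 via λ: add s1.
No new states can be added; the closed set is {s0, s1, s4, s7, s9, s10}.

{s0, s1, s4, s7, s9, s10}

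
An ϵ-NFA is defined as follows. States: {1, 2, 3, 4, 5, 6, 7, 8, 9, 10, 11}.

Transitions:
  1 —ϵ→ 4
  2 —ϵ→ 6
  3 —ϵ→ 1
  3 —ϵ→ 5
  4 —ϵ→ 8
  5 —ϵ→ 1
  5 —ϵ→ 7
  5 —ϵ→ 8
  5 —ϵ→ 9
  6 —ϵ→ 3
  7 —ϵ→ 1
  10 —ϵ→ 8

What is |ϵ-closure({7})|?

Start with {7}.
From 7 via ϵ: add 1.
From 1 via ϵ: add 4.
From 4 via ϵ: add 8.
ϵ-closure = {1, 4, 7, 8}, which has 4 states.

4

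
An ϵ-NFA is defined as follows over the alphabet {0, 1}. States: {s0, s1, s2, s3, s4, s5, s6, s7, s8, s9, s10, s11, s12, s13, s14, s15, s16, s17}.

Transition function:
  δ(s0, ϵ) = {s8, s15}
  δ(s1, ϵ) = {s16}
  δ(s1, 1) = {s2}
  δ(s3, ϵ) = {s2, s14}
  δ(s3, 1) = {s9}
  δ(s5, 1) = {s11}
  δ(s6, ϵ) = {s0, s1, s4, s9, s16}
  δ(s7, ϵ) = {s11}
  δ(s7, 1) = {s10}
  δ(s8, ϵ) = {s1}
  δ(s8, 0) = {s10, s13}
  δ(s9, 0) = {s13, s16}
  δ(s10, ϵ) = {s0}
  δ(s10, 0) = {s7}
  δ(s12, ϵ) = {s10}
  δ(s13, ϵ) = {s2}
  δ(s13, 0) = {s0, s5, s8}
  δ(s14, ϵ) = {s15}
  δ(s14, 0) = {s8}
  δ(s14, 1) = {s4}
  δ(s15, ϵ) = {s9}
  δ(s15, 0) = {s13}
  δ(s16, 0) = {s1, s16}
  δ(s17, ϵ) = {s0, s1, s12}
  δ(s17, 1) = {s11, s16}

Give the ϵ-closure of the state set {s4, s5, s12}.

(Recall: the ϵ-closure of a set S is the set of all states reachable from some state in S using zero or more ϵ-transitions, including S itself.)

{s0, s1, s4, s5, s8, s9, s10, s12, s15, s16}

Start with {s4, s5, s12}.
From s12 via ϵ: add s10.
From s10 via ϵ: add s0.
From s0 via ϵ: add s8, s15.
From s8 via ϵ: add s1.
From s15 via ϵ: add s9.
From s1 via ϵ: add s16.
No new states can be added; the closed set is {s0, s1, s4, s5, s8, s9, s10, s12, s15, s16}.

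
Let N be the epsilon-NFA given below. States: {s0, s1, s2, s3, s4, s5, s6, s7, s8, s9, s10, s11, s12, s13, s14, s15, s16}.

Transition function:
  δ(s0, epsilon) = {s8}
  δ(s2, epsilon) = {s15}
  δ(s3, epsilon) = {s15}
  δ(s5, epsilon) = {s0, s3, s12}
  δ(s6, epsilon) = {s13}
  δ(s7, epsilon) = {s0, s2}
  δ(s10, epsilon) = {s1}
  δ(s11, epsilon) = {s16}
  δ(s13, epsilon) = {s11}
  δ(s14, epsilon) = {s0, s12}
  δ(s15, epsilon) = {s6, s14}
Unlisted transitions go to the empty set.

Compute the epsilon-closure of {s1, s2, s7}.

Start with {s1, s2, s7}.
From s2 via epsilon: add s15.
From s7 via epsilon: add s0.
From s0 via epsilon: add s8.
From s15 via epsilon: add s6, s14.
From s6 via epsilon: add s13.
From s14 via epsilon: add s12.
From s13 via epsilon: add s11.
From s11 via epsilon: add s16.
No new states can be added; the closed set is {s0, s1, s2, s6, s7, s8, s11, s12, s13, s14, s15, s16}.

{s0, s1, s2, s6, s7, s8, s11, s12, s13, s14, s15, s16}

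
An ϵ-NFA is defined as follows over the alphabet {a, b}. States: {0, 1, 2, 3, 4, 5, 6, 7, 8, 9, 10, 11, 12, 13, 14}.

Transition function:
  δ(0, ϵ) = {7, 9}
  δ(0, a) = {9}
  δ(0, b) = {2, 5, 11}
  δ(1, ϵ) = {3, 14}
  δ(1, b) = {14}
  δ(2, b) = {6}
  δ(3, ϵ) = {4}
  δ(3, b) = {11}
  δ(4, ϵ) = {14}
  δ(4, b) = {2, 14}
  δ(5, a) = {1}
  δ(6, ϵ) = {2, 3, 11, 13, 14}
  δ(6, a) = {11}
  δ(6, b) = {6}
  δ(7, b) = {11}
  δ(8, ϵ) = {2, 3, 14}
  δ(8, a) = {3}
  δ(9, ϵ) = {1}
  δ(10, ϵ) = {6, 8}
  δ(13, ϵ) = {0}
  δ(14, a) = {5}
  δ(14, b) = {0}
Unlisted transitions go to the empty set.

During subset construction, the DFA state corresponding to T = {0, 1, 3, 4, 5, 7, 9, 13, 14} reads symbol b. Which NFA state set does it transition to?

0 on b → {2, 5, 11}.
1 on b → {14}.
3 on b → {11}.
4 on b → {2, 14}.
7 on b → {11}.
14 on b → {0}.
No b-transition from 5, 9, 13.
Union after reading b: {0, 2, 5, 11, 14}.
Now take the ϵ-closure:
From 0 via ϵ: add 7, 9.
From 9 via ϵ: add 1.
From 1 via ϵ: add 3.
From 3 via ϵ: add 4.
No new states can be added; the closed set is {0, 1, 2, 3, 4, 5, 7, 9, 11, 14}.

{0, 1, 2, 3, 4, 5, 7, 9, 11, 14}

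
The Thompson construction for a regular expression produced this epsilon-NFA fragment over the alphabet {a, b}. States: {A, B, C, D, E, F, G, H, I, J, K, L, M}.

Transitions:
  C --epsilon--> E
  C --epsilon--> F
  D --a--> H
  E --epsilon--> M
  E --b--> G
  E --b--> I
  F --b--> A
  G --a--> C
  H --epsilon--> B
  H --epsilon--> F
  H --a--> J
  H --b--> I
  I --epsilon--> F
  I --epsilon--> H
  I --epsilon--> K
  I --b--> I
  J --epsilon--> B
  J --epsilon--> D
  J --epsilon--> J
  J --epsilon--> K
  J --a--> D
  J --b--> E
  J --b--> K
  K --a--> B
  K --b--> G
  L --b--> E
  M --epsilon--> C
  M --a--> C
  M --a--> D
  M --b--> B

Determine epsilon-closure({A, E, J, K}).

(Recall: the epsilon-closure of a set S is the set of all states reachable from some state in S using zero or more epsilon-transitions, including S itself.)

{A, B, C, D, E, F, J, K, M}

Start with {A, E, J, K}.
From E via epsilon: add M.
From J via epsilon: add B, D.
From M via epsilon: add C.
From C via epsilon: add F.
No new states can be added; the closed set is {A, B, C, D, E, F, J, K, M}.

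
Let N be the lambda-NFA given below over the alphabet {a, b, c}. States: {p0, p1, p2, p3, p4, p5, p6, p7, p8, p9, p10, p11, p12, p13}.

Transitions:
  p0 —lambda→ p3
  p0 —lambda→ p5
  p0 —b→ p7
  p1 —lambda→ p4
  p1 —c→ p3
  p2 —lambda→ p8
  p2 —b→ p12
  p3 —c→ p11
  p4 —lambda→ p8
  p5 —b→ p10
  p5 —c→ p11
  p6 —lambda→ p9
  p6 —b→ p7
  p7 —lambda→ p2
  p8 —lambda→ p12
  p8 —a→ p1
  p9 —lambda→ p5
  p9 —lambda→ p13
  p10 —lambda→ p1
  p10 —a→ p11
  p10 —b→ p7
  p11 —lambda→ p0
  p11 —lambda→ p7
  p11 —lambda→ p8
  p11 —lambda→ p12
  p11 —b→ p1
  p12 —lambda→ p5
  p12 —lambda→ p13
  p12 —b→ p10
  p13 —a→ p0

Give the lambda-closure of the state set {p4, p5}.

Start with {p4, p5}.
From p4 via lambda: add p8.
From p8 via lambda: add p12.
From p12 via lambda: add p13.
No new states can be added; the closed set is {p4, p5, p8, p12, p13}.

{p4, p5, p8, p12, p13}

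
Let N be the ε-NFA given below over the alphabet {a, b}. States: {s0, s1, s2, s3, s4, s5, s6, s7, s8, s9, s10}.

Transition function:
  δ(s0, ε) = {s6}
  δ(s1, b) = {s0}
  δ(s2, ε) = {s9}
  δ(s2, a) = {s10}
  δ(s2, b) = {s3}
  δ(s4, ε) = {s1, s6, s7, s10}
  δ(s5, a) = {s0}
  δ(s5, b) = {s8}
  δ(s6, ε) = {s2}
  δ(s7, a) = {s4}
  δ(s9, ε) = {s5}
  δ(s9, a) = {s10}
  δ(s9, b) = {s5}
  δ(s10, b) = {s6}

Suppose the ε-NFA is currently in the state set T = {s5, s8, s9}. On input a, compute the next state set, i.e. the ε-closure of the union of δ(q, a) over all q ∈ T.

{s0, s2, s5, s6, s9, s10}

s5 on a → {s0}.
s9 on a → {s10}.
No a-transition from s8.
Union after reading a: {s0, s10}.
Now take the ε-closure:
From s0 via ε: add s6.
From s6 via ε: add s2.
From s2 via ε: add s9.
From s9 via ε: add s5.
No new states can be added; the closed set is {s0, s2, s5, s6, s9, s10}.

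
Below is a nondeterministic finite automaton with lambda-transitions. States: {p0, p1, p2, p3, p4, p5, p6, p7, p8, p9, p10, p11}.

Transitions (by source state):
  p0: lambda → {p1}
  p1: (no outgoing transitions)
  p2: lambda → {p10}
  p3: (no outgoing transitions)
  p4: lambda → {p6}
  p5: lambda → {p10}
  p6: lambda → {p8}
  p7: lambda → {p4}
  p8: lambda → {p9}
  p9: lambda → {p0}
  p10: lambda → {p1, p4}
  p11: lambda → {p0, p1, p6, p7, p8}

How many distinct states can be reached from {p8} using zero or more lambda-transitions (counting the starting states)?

4

Start with {p8}.
From p8 via lambda: add p9.
From p9 via lambda: add p0.
From p0 via lambda: add p1.
lambda-closure = {p0, p1, p8, p9}, which has 4 states.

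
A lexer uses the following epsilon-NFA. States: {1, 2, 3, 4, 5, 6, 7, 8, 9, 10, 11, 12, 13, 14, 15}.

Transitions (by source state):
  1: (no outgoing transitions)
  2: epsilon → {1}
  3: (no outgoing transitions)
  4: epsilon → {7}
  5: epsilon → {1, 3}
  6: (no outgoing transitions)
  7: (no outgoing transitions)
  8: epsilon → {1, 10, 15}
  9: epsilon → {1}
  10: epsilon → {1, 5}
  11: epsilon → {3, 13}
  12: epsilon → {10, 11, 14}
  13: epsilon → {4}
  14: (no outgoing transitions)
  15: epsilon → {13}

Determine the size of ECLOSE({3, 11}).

5

Start with {3, 11}.
From 11 via epsilon: add 13.
From 13 via epsilon: add 4.
From 4 via epsilon: add 7.
epsilon-closure = {3, 4, 7, 11, 13}, which has 5 states.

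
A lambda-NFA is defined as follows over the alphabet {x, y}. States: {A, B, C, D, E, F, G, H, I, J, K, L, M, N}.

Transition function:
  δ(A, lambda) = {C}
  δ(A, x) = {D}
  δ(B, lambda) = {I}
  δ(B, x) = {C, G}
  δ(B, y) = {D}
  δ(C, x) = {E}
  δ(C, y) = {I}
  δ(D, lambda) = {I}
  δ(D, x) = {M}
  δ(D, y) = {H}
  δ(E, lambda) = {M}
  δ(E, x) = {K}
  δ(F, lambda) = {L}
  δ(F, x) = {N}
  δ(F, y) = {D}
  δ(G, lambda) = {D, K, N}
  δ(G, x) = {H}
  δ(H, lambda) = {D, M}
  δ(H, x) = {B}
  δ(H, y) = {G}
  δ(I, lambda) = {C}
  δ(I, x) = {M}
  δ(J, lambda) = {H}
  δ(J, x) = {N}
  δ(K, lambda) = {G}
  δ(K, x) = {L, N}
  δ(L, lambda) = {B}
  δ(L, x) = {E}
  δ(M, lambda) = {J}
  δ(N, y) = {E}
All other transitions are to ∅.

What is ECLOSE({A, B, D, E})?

{A, B, C, D, E, H, I, J, M}

Start with {A, B, D, E}.
From A via lambda: add C.
From B via lambda: add I.
From E via lambda: add M.
From M via lambda: add J.
From J via lambda: add H.
No new states can be added; the closed set is {A, B, C, D, E, H, I, J, M}.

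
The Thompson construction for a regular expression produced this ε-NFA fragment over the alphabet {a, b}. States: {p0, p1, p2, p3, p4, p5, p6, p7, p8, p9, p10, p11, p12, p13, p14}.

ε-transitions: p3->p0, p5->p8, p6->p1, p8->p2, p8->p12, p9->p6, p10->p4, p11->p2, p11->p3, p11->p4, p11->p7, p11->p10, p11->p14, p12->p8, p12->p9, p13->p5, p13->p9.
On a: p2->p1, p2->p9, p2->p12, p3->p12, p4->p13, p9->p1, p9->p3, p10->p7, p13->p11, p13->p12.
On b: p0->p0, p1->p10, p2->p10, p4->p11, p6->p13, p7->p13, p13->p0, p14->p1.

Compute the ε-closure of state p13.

{p1, p2, p5, p6, p8, p9, p12, p13}

Start with {p13}.
From p13 via ε: add p5, p9.
From p5 via ε: add p8.
From p9 via ε: add p6.
From p6 via ε: add p1.
From p8 via ε: add p2, p12.
No new states can be added; the closed set is {p1, p2, p5, p6, p8, p9, p12, p13}.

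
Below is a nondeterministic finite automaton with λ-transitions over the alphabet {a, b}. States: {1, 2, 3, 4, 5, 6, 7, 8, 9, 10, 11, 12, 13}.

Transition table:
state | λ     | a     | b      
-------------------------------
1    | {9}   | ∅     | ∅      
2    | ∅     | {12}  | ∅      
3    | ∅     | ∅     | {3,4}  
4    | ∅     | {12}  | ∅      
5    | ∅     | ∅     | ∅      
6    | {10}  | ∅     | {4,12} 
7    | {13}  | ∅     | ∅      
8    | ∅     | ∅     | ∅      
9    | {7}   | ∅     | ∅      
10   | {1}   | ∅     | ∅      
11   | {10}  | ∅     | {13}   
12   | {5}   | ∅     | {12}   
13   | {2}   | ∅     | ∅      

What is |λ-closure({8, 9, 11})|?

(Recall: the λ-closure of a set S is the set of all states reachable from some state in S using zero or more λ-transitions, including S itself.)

8

Start with {8, 9, 11}.
From 9 via λ: add 7.
From 11 via λ: add 10.
From 7 via λ: add 13.
From 10 via λ: add 1.
From 13 via λ: add 2.
λ-closure = {1, 2, 7, 8, 9, 10, 11, 13}, which has 8 states.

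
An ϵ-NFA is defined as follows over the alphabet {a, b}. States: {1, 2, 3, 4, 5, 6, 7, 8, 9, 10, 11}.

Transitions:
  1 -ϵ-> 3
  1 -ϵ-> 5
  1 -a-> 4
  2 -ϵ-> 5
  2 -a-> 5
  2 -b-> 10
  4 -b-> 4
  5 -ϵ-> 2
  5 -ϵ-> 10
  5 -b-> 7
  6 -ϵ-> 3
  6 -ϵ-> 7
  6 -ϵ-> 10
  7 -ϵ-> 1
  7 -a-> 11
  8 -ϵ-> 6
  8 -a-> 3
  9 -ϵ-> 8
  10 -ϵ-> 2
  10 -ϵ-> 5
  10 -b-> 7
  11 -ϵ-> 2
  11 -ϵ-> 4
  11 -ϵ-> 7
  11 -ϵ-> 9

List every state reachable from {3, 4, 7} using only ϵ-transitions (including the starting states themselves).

Start with {3, 4, 7}.
From 7 via ϵ: add 1.
From 1 via ϵ: add 5.
From 5 via ϵ: add 2, 10.
No new states can be added; the closed set is {1, 2, 3, 4, 5, 7, 10}.

{1, 2, 3, 4, 5, 7, 10}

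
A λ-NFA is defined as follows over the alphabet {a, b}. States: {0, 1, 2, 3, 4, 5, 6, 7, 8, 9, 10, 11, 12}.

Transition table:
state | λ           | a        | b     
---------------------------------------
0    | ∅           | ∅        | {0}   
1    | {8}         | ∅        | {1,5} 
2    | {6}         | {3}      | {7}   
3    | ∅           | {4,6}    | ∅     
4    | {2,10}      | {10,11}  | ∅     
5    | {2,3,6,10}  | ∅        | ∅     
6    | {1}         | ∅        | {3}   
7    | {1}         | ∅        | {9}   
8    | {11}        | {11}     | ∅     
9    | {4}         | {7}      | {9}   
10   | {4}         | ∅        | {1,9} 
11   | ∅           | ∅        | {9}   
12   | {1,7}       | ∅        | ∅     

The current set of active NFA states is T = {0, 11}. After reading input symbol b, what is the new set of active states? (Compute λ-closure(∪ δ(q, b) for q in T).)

{0, 1, 2, 4, 6, 8, 9, 10, 11}

0 on b → {0}.
11 on b → {9}.
Union after reading b: {0, 9}.
Now take the λ-closure:
From 9 via λ: add 4.
From 4 via λ: add 2, 10.
From 2 via λ: add 6.
From 6 via λ: add 1.
From 1 via λ: add 8.
From 8 via λ: add 11.
No new states can be added; the closed set is {0, 1, 2, 4, 6, 8, 9, 10, 11}.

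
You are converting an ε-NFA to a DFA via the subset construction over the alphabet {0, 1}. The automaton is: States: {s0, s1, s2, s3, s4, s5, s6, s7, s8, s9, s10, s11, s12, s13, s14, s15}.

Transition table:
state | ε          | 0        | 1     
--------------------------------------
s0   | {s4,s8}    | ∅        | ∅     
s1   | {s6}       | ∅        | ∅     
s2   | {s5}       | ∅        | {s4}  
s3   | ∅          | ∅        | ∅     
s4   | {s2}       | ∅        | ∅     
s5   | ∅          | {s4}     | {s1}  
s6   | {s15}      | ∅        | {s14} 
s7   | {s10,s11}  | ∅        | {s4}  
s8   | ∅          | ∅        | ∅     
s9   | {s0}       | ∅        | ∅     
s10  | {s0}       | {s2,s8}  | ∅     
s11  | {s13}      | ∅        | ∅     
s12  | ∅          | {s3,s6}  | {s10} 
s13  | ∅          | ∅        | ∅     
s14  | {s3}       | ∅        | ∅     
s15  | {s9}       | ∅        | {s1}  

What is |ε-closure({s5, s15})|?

7

Start with {s5, s15}.
From s15 via ε: add s9.
From s9 via ε: add s0.
From s0 via ε: add s4, s8.
From s4 via ε: add s2.
ε-closure = {s0, s2, s4, s5, s8, s9, s15}, which has 7 states.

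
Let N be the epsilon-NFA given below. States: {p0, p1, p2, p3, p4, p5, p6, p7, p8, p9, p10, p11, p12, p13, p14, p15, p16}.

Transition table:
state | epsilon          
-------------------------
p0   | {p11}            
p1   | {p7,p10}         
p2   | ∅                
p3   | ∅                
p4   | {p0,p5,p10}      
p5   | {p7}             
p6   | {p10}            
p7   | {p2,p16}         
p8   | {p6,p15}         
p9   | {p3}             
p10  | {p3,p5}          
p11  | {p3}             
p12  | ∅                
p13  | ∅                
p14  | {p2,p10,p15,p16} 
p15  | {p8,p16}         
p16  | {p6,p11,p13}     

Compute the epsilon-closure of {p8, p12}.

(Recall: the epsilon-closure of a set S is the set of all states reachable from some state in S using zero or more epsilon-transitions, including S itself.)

Start with {p8, p12}.
From p8 via epsilon: add p6, p15.
From p6 via epsilon: add p10.
From p15 via epsilon: add p16.
From p10 via epsilon: add p3, p5.
From p16 via epsilon: add p11, p13.
From p5 via epsilon: add p7.
From p7 via epsilon: add p2.
No new states can be added; the closed set is {p2, p3, p5, p6, p7, p8, p10, p11, p12, p13, p15, p16}.

{p2, p3, p5, p6, p7, p8, p10, p11, p12, p13, p15, p16}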